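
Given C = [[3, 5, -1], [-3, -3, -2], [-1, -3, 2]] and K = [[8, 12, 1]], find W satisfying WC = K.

W = [[-3, -4, -5]]

Since C sits to the right of W, W = KC⁻¹.
det C = -2; the adjugate gives C⁻¹ = [[6, 7/2, 13/2], [-4, -5/2, -9/2], [-3, -2, -3]].
W = KC⁻¹ = [[8, 12, 1]] · [[6, 7/2, 13/2], [-4, -5/2, -9/2], [-3, -2, -3]] = [[-3, -4, -5]].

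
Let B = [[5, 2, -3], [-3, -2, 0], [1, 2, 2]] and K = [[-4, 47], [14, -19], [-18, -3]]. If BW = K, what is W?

W = [[-4, 5], [-1, 2], [-6, -6]]

Left-multiplying both sides by B⁻¹ gives W = B⁻¹K.
B has determinant 4; B⁻¹ = [[-1, -5/2, -3/2], [3/2, 13/4, 9/4], [-1, -2, -1]].
W = B⁻¹K = [[-1, -5/2, -3/2], [3/2, 13/4, 9/4], [-1, -2, -1]] · [[-4, 47], [14, -19], [-18, -3]] = [[-4, 5], [-1, 2], [-6, -6]].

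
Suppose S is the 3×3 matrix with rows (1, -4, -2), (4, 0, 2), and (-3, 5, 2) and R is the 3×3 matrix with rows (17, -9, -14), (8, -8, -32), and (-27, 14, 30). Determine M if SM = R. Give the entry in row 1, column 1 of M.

5

S is on the left of M, so left-multiply by S⁻¹: M = S⁻¹R.
S has determinant 6; S⁻¹ = [[-5/3, -1/3, -4/3], [-7/3, -2/3, -5/3], [10/3, 7/6, 8/3]].
M = S⁻¹R = [[-5/3, -1/3, -4/3], [-7/3, -2/3, -5/3], [10/3, 7/6, 8/3]] · [[17, -9, -14], [8, -8, -32], [-27, 14, 30]] = [[5, -1, -6], [0, 3, 4], [-6, -2, -4]].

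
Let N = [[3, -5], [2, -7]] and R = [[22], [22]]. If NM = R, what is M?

M = [[4], [-2]]

Left-multiplying both sides by N⁻¹ gives M = N⁻¹R.
det N = -11; the adjugate gives N⁻¹ = [[7/11, -5/11], [2/11, -3/11]].
M = N⁻¹R = [[7/11, -5/11], [2/11, -3/11]] · [[22], [22]] = [[4], [-2]].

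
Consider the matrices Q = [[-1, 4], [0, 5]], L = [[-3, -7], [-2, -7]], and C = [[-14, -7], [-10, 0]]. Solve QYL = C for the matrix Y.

Y = [[-4, 3], [2, -2]]

Left-multiply by Q⁻¹ and right-multiply by L⁻¹: Y = Q⁻¹CL⁻¹.
det Q = -5, so Q⁻¹ = [[-1, 4/5], [0, 1/5]].
L has determinant 7; L⁻¹ = [[-1, 1], [2/7, -3/7]].
Q⁻¹C = [[6, 7], [-2, 0]].
Y = (Q⁻¹C)L⁻¹ = [[-4, 3], [2, -2]].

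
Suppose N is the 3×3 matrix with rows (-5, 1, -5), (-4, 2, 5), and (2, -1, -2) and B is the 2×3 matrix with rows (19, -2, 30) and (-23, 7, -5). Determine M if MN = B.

M = [[-5, -1, -5], [3, 2, 0]]

N is on the right of M, so right-multiply by N⁻¹: M = BN⁻¹.
det N = -3, so N⁻¹ = [[-1/3, -7/3, -5], [-2/3, -20/3, -15], [0, 1, 2]].
M = BN⁻¹ = [[19, -2, 30], [-23, 7, -5]] · [[-1/3, -7/3, -5], [-2/3, -20/3, -15], [0, 1, 2]] = [[-5, -1, -5], [3, 2, 0]].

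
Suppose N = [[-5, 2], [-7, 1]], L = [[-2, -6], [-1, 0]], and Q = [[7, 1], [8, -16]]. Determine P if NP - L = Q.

NP = Q + L = [[5, -5], [7, -16]].
Left-multiplying both sides by N⁻¹ gives P = N⁻¹(Q + L).
det N = 9; the adjugate gives N⁻¹ = [[1/9, -2/9], [7/9, -5/9]].
P = N⁻¹(Q + L) = [[-1, 3], [0, 5]].

P = [[-1, 3], [0, 5]]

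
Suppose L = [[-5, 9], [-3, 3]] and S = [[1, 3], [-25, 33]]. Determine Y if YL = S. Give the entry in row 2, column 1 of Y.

2

Right-multiplying both sides by L⁻¹ gives Y = SL⁻¹.
det L = 12; the adjugate gives L⁻¹ = [[1/4, -3/4], [1/4, -5/12]].
Y = SL⁻¹ = [[1, 3], [-25, 33]] · [[1/4, -3/4], [1/4, -5/12]] = [[1, -2], [2, 5]].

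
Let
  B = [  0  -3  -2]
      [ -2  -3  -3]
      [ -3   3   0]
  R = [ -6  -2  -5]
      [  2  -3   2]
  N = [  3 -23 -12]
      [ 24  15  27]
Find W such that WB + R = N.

W = [[-1, 3, -5], [-5, -5, -4]]

WB = N − R = [[9, -21, -7], [22, 18, 25]].
B is on the right of W, so right-multiply by B⁻¹: W = (N − R)B⁻¹.
det B = 3; the adjugate gives B⁻¹ = [[3, -2, 1], [3, -2, 4/3], [-5, 3, -2]].
W = (N − R)B⁻¹ = [[-1, 3, -5], [-5, -5, -4]].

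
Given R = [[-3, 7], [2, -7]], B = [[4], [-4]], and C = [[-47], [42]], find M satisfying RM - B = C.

M = [[5], [-4]]

RM = C + B = [[-43], [38]].
R is on the left of M, so left-multiply by R⁻¹: M = R⁻¹(C + B).
R has determinant 7; R⁻¹ = [[-1, -1], [-2/7, -3/7]].
M = R⁻¹(C + B) = [[5], [-4]].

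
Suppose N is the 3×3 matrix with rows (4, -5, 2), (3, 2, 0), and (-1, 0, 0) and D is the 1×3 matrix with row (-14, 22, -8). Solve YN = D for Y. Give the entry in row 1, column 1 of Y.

Since N sits to the right of Y, Y = DN⁻¹.
det N = 4, so N⁻¹ = [[0, 0, -1], [0, 1/2, 3/2], [1/2, 5/4, 23/4]].
Y = DN⁻¹ = [[-14, 22, -8]] · [[0, 0, -1], [0, 1/2, 3/2], [1/2, 5/4, 23/4]] = [[-4, 1, 1]].

-4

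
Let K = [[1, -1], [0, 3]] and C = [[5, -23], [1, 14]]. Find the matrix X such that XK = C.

X = [[5, -6], [1, 5]]

Right-multiplying both sides by K⁻¹ gives X = CK⁻¹.
det K = 3, so K⁻¹ = [[1, 1/3], [0, 1/3]].
X = CK⁻¹ = [[5, -23], [1, 14]] · [[1, 1/3], [0, 1/3]] = [[5, -6], [1, 5]].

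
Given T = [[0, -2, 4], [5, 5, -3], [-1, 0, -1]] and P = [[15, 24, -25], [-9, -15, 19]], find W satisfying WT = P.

Right-multiplying both sides by T⁻¹ gives W = PT⁻¹.
det T = 4, so T⁻¹ = [[-5/4, -1/2, -7/2], [2, 1, 5], [5/4, 1/2, 5/2]].
W = PT⁻¹ = [[15, 24, -25], [-9, -15, 19]] · [[-5/4, -1/2, -7/2], [2, 1, 5], [5/4, 1/2, 5/2]] = [[-2, 4, 5], [5, -1, 4]].

W = [[-2, 4, 5], [5, -1, 4]]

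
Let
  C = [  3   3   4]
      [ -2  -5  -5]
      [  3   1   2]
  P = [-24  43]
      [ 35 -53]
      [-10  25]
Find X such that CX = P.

C is on the left of X, so left-multiply by C⁻¹: X = C⁻¹P.
det C = 4; the adjugate gives C⁻¹ = [[-5/4, -1/2, 5/4], [-11/4, -3/2, 7/4], [13/4, 3/2, -9/4]].
X = C⁻¹P = [[-5/4, -1/2, 5/4], [-11/4, -3/2, 7/4], [13/4, 3/2, -9/4]] · [[-24, 43], [35, -53], [-10, 25]] = [[0, 4], [-4, 5], [-3, 4]].

X = [[0, 4], [-4, 5], [-3, 4]]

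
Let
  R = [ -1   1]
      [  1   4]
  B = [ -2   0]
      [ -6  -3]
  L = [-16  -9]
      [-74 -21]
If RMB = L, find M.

M = [[4, -1], [3, 2]]

M = R⁻¹LB⁻¹ (apply R⁻¹ on the left and B⁻¹ on the right).
R has determinant -5; R⁻¹ = [[-4/5, 1/5], [1/5, 1/5]].
det B = 6; the adjugate gives B⁻¹ = [[-1/2, 0], [1, -1/3]].
R⁻¹L = [[-2, 3], [-18, -6]].
M = (R⁻¹L)B⁻¹ = [[4, -1], [3, 2]].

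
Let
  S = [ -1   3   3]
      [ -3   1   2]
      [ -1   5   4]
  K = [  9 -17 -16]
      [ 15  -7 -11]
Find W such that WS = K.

W = [[0, -2, -3], [1, -5, -1]]

Since S sits to the right of W, W = KS⁻¹.
det S = -6; the adjugate gives S⁻¹ = [[1, -1/2, -1/2], [-5/3, 1/6, 7/6], [7/3, -1/3, -4/3]].
W = KS⁻¹ = [[9, -17, -16], [15, -7, -11]] · [[1, -1/2, -1/2], [-5/3, 1/6, 7/6], [7/3, -1/3, -4/3]] = [[0, -2, -3], [1, -5, -1]].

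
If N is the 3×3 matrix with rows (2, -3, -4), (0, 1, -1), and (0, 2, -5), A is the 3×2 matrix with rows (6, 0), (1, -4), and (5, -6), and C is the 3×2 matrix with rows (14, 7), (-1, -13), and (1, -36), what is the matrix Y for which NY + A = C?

Y = [[1, 4], [-2, -5], [0, 4]]

NY = C − A = [[8, 7], [-2, -9], [-4, -30]].
N is on the left of Y, so left-multiply by N⁻¹: Y = N⁻¹(C − A).
det N = -6; the adjugate gives N⁻¹ = [[1/2, 23/6, -7/6], [0, 5/3, -1/3], [0, 2/3, -1/3]].
Y = N⁻¹(C − A) = [[1, 4], [-2, -5], [0, 4]].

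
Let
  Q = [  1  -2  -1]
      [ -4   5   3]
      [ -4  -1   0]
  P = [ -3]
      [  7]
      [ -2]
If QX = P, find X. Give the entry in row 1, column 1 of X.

0

Since Q multiplies X on the left, X = Q⁻¹P.
Q has determinant 3; Q⁻¹ = [[1, 1/3, -1/3], [-4, -4/3, 1/3], [8, 3, -1]].
X = Q⁻¹P = [[1, 1/3, -1/3], [-4, -4/3, 1/3], [8, 3, -1]] · [[-3], [7], [-2]] = [[0], [2], [-1]].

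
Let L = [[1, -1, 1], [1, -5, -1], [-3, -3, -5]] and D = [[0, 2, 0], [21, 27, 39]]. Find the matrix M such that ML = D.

M = [[-4, 1, -1], [6, -3, -6]]

Right-multiplying both sides by L⁻¹ gives M = DL⁻¹.
L has determinant -4; L⁻¹ = [[-11/2, 2, -3/2], [-2, 1/2, -1/2], [9/2, -3/2, 1]].
M = DL⁻¹ = [[0, 2, 0], [21, 27, 39]] · [[-11/2, 2, -3/2], [-2, 1/2, -1/2], [9/2, -3/2, 1]] = [[-4, 1, -1], [6, -3, -6]].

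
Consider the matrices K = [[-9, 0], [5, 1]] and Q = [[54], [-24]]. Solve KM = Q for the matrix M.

M = [[-6], [6]]

K is on the left of M, so left-multiply by K⁻¹: M = K⁻¹Q.
det K = -9; the adjugate gives K⁻¹ = [[-1/9, 0], [5/9, 1]].
M = K⁻¹Q = [[-1/9, 0], [5/9, 1]] · [[54], [-24]] = [[-6], [6]].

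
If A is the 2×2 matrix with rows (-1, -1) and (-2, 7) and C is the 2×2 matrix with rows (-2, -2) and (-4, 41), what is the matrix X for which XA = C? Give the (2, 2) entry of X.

5

Right-multiplying both sides by A⁻¹ gives X = CA⁻¹.
det A = -9, so A⁻¹ = [[-7/9, -1/9], [-2/9, 1/9]].
X = CA⁻¹ = [[-2, -2], [-4, 41]] · [[-7/9, -1/9], [-2/9, 1/9]] = [[2, 0], [-6, 5]].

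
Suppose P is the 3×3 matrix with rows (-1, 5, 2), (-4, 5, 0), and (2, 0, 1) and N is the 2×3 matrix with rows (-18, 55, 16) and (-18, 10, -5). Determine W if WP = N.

P is on the right of W, so right-multiply by P⁻¹: W = NP⁻¹.
P has determinant -5; P⁻¹ = [[-1, 1, 2], [-4/5, 1, 8/5], [2, -2, -3]].
W = NP⁻¹ = [[-18, 55, 16], [-18, 10, -5]] · [[-1, 1, 2], [-4/5, 1, 8/5], [2, -2, -3]] = [[6, 5, 4], [0, 2, -5]].

W = [[6, 5, 4], [0, 2, -5]]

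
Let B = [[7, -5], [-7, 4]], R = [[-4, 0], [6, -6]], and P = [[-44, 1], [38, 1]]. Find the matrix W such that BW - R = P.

W = [[-4, 3], [4, 4]]

BW = P + R = [[-48, 1], [44, -5]].
Left-multiplying both sides by B⁻¹ gives W = B⁻¹(P + R).
B has determinant -7; B⁻¹ = [[-4/7, -5/7], [-1, -1]].
W = B⁻¹(P + R) = [[-4, 3], [4, 4]].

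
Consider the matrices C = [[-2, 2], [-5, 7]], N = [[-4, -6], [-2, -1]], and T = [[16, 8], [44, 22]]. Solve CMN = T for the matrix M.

M = [[0, 3], [0, -1]]

M = C⁻¹TN⁻¹ (apply C⁻¹ on the left and N⁻¹ on the right).
det C = -4, so C⁻¹ = [[-7/4, 1/2], [-5/4, 1/2]].
det N = -8, so N⁻¹ = [[1/8, -3/4], [-1/4, 1/2]].
C⁻¹T = [[-6, -3], [2, 1]].
M = (C⁻¹T)N⁻¹ = [[0, 3], [0, -1]].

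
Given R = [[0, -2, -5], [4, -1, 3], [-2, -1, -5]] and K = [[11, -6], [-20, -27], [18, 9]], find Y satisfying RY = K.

R is on the left of Y, so left-multiply by R⁻¹: Y = R⁻¹K.
det R = 2; the adjugate gives R⁻¹ = [[4, -5/2, -11/2], [7, -5, -10], [-3, 2, 4]].
Y = R⁻¹K = [[4, -5/2, -11/2], [7, -5, -10], [-3, 2, 4]] · [[11, -6], [-20, -27], [18, 9]] = [[-5, -6], [-3, 3], [-1, 0]].

Y = [[-5, -6], [-3, 3], [-1, 0]]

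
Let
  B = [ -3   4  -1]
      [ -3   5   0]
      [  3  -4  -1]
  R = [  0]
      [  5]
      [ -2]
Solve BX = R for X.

X = [[5], [4], [1]]

B is on the left of X, so left-multiply by B⁻¹: X = B⁻¹R.
det B = 6; the adjugate gives B⁻¹ = [[-5/6, 4/3, 5/6], [-1/2, 1, 1/2], [-1/2, 0, -1/2]].
X = B⁻¹R = [[-5/6, 4/3, 5/6], [-1/2, 1, 1/2], [-1/2, 0, -1/2]] · [[0], [5], [-2]] = [[5], [4], [1]].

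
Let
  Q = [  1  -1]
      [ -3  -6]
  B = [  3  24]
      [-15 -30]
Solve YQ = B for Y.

Right-multiplying both sides by Q⁻¹ gives Y = BQ⁻¹.
det Q = -9; the adjugate gives Q⁻¹ = [[2/3, -1/9], [-1/3, -1/9]].
Y = BQ⁻¹ = [[3, 24], [-15, -30]] · [[2/3, -1/9], [-1/3, -1/9]] = [[-6, -3], [0, 5]].

Y = [[-6, -3], [0, 5]]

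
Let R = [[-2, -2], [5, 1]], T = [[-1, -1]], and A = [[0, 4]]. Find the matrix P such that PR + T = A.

P = [[-3, -1]]

PR = A − T = [[1, 5]].
R is on the right of P, so right-multiply by R⁻¹: P = (A − T)R⁻¹.
det R = 8; the adjugate gives R⁻¹ = [[1/8, 1/4], [-5/8, -1/4]].
P = (A − T)R⁻¹ = [[-3, -1]].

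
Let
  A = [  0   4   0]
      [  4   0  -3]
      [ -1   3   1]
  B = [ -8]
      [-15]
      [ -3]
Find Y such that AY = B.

Y = [[-6], [-2], [-3]]

A is on the left of Y, so left-multiply by A⁻¹: Y = A⁻¹B.
det A = -4; the adjugate gives A⁻¹ = [[-9/4, 1, 3], [1/4, 0, 0], [-3, 1, 4]].
Y = A⁻¹B = [[-9/4, 1, 3], [1/4, 0, 0], [-3, 1, 4]] · [[-8], [-15], [-3]] = [[-6], [-2], [-3]].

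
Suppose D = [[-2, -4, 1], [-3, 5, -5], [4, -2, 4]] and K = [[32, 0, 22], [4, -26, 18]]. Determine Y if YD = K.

D is on the right of Y, so right-multiply by D⁻¹: Y = KD⁻¹.
det D = -2, so D⁻¹ = [[-5, -7, -15/2], [4, 6, 13/2], [7, 10, 11]].
Y = KD⁻¹ = [[32, 0, 22], [4, -26, 18]] · [[-5, -7, -15/2], [4, 6, 13/2], [7, 10, 11]] = [[-6, -4, 2], [2, -4, -1]].

Y = [[-6, -4, 2], [2, -4, -1]]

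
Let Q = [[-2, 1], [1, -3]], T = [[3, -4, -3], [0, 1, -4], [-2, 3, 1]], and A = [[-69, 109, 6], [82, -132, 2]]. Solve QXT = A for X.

Isolating X: multiply by Q⁻¹ from the left and T⁻¹ from the right, so X = Q⁻¹AT⁻¹.
Q has determinant 5; Q⁻¹ = [[-3/5, -1/5], [-1/5, -2/5]].
T has determinant 1; T⁻¹ = [[13, -5, 19], [8, -3, 12], [2, -1, 3]].
Q⁻¹A = [[25, -39, -4], [-19, 31, -2]].
X = (Q⁻¹A)T⁻¹ = [[5, -4, -5], [-3, 4, 5]].

X = [[5, -4, -5], [-3, 4, 5]]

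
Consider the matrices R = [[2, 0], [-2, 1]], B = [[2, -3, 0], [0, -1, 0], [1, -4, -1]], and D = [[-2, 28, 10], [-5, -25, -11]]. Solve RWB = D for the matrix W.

Isolating W: multiply by R⁻¹ from the left and B⁻¹ from the right, so W = R⁻¹DB⁻¹.
R has determinant 2; R⁻¹ = [[1/2, 0], [1, 1]].
det B = 2, so B⁻¹ = [[1/2, -3/2, 0], [0, -1, 0], [1/2, 5/2, -1]].
R⁻¹D = [[-1, 14, 5], [-7, 3, -1]].
W = (R⁻¹D)B⁻¹ = [[2, 0, -5], [-4, 5, 1]].

W = [[2, 0, -5], [-4, 5, 1]]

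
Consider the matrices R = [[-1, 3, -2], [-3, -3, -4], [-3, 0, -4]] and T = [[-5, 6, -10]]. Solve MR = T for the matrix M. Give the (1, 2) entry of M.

Right-multiplying both sides by R⁻¹ gives M = TR⁻¹.
R has determinant 6; R⁻¹ = [[2, 2, -3], [0, -1/3, 1/3], [-3/2, -3/2, 2]].
M = TR⁻¹ = [[-5, 6, -10]] · [[2, 2, -3], [0, -1/3, 1/3], [-3/2, -3/2, 2]] = [[5, 3, -3]].

3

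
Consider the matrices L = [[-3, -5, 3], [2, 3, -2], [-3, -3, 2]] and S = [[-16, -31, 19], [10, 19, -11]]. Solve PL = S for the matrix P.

P = [[5, -5, -3], [-5, -1, 1]]

Right-multiplying both sides by L⁻¹ gives P = SL⁻¹.
L has determinant -1; L⁻¹ = [[0, -1, -1], [-2, -3, 0], [-3, -6, -1]].
P = SL⁻¹ = [[-16, -31, 19], [10, 19, -11]] · [[0, -1, -1], [-2, -3, 0], [-3, -6, -1]] = [[5, -5, -3], [-5, -1, 1]].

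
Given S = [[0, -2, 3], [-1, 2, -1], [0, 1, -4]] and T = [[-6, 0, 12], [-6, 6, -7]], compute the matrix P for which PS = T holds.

P = [[6, 6, 0], [5, 6, 4]]

S is on the right of P, so right-multiply by S⁻¹: P = TS⁻¹.
det S = 5; the adjugate gives S⁻¹ = [[-7/5, -1, -4/5], [-4/5, 0, -3/5], [-1/5, 0, -2/5]].
P = TS⁻¹ = [[-6, 0, 12], [-6, 6, -7]] · [[-7/5, -1, -4/5], [-4/5, 0, -3/5], [-1/5, 0, -2/5]] = [[6, 6, 0], [5, 6, 4]].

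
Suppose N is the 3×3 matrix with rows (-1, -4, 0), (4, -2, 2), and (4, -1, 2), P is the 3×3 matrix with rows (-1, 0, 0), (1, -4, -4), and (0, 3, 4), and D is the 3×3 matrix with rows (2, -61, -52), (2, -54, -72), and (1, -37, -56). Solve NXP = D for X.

Isolating X: multiply by N⁻¹ from the left and P⁻¹ from the right, so X = N⁻¹DP⁻¹.
N has determinant 2; N⁻¹ = [[-1, 4, -4], [0, -1, 1], [2, -17/2, 9]].
P has determinant 4; P⁻¹ = [[-1, 0, 0], [-1, -1, -1], [3/4, 3/4, 1]].
N⁻¹D = [[2, -7, -12], [-1, 17, 16], [-4, 4, 4]].
X = (N⁻¹D)P⁻¹ = [[-4, -2, -5], [-4, -5, -1], [3, -1, 0]].

X = [[-4, -2, -5], [-4, -5, -1], [3, -1, 0]]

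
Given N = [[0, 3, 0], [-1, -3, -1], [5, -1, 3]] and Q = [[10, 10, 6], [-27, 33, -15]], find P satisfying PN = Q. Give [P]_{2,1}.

6

N is on the right of P, so right-multiply by N⁻¹: P = QN⁻¹.
det N = -6; the adjugate gives N⁻¹ = [[5/3, 3/2, 1/2], [1/3, 0, 0], [-8/3, -5/2, -1/2]].
P = QN⁻¹ = [[10, 10, 6], [-27, 33, -15]] · [[5/3, 3/2, 1/2], [1/3, 0, 0], [-8/3, -5/2, -1/2]] = [[4, 0, 2], [6, -3, -6]].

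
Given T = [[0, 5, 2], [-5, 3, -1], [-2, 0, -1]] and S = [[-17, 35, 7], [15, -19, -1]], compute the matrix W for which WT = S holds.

Since T sits to the right of W, W = ST⁻¹.
det T = -3; the adjugate gives T⁻¹ = [[1, -5/3, 11/3], [1, -4/3, 10/3], [-2, 10/3, -25/3]].
W = ST⁻¹ = [[-17, 35, 7], [15, -19, -1]] · [[1, -5/3, 11/3], [1, -4/3, 10/3], [-2, 10/3, -25/3]] = [[4, 5, -4], [-2, -3, 0]].

W = [[4, 5, -4], [-2, -3, 0]]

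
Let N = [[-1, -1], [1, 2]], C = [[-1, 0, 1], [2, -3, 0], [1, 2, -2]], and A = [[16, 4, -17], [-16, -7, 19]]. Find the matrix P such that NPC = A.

P = [[5, -3, -5], [2, 1, 0]]

P = N⁻¹AC⁻¹ (apply N⁻¹ on the left and C⁻¹ on the right).
det N = -1, so N⁻¹ = [[-2, -1], [1, 1]].
det C = 1; the adjugate gives C⁻¹ = [[6, 2, 3], [4, 1, 2], [7, 2, 3]].
N⁻¹A = [[-16, -1, 15], [0, -3, 2]].
P = (N⁻¹A)C⁻¹ = [[5, -3, -5], [2, 1, 0]].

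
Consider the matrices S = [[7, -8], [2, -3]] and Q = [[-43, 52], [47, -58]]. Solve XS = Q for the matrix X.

Since S sits to the right of X, X = QS⁻¹.
S has determinant -5; S⁻¹ = [[3/5, -8/5], [2/5, -7/5]].
X = QS⁻¹ = [[-43, 52], [47, -58]] · [[3/5, -8/5], [2/5, -7/5]] = [[-5, -4], [5, 6]].

X = [[-5, -4], [5, 6]]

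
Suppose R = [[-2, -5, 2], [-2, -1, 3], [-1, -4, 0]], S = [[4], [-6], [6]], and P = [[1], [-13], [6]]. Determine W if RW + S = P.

RW = P − S = [[-3], [-7], [0]].
R is on the left of W, so left-multiply by R⁻¹: W = R⁻¹(P − S).
det R = 5, so R⁻¹ = [[12/5, -8/5, -13/5], [-3/5, 2/5, 2/5], [7/5, -3/5, -8/5]].
W = R⁻¹(P − S) = [[4], [-1], [0]].

W = [[4], [-1], [0]]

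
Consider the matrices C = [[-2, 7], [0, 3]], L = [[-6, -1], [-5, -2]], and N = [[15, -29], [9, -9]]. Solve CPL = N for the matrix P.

P = C⁻¹NL⁻¹ (apply C⁻¹ on the left and L⁻¹ on the right).
det C = -6, so C⁻¹ = [[-1/2, 7/6], [0, 1/3]].
L has determinant 7; L⁻¹ = [[-2/7, 1/7], [5/7, -6/7]].
C⁻¹N = [[3, 4], [3, -3]].
P = (C⁻¹N)L⁻¹ = [[2, -3], [-3, 3]].

P = [[2, -3], [-3, 3]]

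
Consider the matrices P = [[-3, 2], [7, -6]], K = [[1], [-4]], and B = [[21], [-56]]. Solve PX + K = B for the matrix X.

X = [[-4], [4]]

PX = B − K = [[20], [-52]].
Since P multiplies X on the left, X = P⁻¹(B − K).
P has determinant 4; P⁻¹ = [[-3/2, -1/2], [-7/4, -3/4]].
X = P⁻¹(B − K) = [[-4], [4]].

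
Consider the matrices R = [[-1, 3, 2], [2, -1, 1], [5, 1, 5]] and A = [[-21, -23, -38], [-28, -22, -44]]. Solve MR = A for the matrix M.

M = [[-5, 2, -6], [-6, -2, -6]]

R is on the right of M, so right-multiply by R⁻¹: M = AR⁻¹.
det R = 5; the adjugate gives R⁻¹ = [[-6/5, -13/5, 1], [-1, -3, 1], [7/5, 16/5, -1]].
M = AR⁻¹ = [[-21, -23, -38], [-28, -22, -44]] · [[-6/5, -13/5, 1], [-1, -3, 1], [7/5, 16/5, -1]] = [[-5, 2, -6], [-6, -2, -6]].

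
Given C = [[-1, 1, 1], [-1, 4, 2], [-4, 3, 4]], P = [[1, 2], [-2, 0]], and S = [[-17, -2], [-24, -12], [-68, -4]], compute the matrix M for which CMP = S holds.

Isolating M: multiply by C⁻¹ from the left and P⁻¹ from the right, so M = C⁻¹SP⁻¹.
det C = -1, so C⁻¹ = [[-10, 1, 2], [4, 0, -1], [-13, 1, 3]].
det P = 4; the adjugate gives P⁻¹ = [[0, -1/2], [1/2, 1/4]].
C⁻¹S = [[10, 0], [0, -4], [-7, 2]].
M = (C⁻¹S)P⁻¹ = [[0, -5], [-2, -1], [1, 4]].

M = [[0, -5], [-2, -1], [1, 4]]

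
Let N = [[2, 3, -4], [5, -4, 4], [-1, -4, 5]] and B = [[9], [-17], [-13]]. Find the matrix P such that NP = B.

P = [[-1], [1], [-2]]

Left-multiplying both sides by N⁻¹ gives P = N⁻¹B.
det N = 1, so N⁻¹ = [[-4, 1, -4], [-29, 6, -28], [-24, 5, -23]].
P = N⁻¹B = [[-4, 1, -4], [-29, 6, -28], [-24, 5, -23]] · [[9], [-17], [-13]] = [[-1], [1], [-2]].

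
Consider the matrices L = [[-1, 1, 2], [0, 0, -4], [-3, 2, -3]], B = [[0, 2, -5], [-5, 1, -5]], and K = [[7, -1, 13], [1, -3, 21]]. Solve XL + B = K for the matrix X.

XL = K − B = [[7, -3, 18], [6, -4, 26]].
Right-multiplying both sides by L⁻¹ gives X = (K − B)L⁻¹.
det L = 4; the adjugate gives L⁻¹ = [[2, 7/4, -1], [3, 9/4, -1], [0, -1/4, 0]].
X = (K − B)L⁻¹ = [[5, 1, -4], [0, -5, -2]].

X = [[5, 1, -4], [0, -5, -2]]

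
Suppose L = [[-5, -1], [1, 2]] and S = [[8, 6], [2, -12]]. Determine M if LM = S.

Since L multiplies M on the left, M = L⁻¹S.
L has determinant -9; L⁻¹ = [[-2/9, -1/9], [1/9, 5/9]].
M = L⁻¹S = [[-2/9, -1/9], [1/9, 5/9]] · [[8, 6], [2, -12]] = [[-2, 0], [2, -6]].

M = [[-2, 0], [2, -6]]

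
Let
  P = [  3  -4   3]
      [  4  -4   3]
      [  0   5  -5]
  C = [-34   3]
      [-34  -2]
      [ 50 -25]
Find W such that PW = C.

Since P multiplies W on the left, W = P⁻¹C.
det P = -5, so P⁻¹ = [[-1, 1, 0], [-4, 3, -3/5], [-4, 3, -4/5]].
W = P⁻¹C = [[-1, 1, 0], [-4, 3, -3/5], [-4, 3, -4/5]] · [[-34, 3], [-34, -2], [50, -25]] = [[0, -5], [4, -3], [-6, 2]].

W = [[0, -5], [4, -3], [-6, 2]]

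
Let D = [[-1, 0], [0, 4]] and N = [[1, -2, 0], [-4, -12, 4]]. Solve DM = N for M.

Left-multiplying both sides by D⁻¹ gives M = D⁻¹N.
D has determinant -4; D⁻¹ = [[-1, 0], [0, 1/4]].
M = D⁻¹N = [[-1, 0], [0, 1/4]] · [[1, -2, 0], [-4, -12, 4]] = [[-1, 2, 0], [-1, -3, 1]].

M = [[-1, 2, 0], [-1, -3, 1]]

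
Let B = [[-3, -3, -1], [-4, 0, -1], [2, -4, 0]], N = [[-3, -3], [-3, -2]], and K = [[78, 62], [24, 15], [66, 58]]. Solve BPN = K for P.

P = B⁻¹KN⁻¹ (apply B⁻¹ on the left and N⁻¹ on the right).
det B = 2, so B⁻¹ = [[-2, 2, 3/2], [-1, 1, 1/2], [8, -9, -6]].
det N = -3; the adjugate gives N⁻¹ = [[2/3, -1], [-1, 1]].
B⁻¹K = [[-9, -7], [-21, -18], [12, 13]].
P = (B⁻¹K)N⁻¹ = [[1, 2], [4, 3], [-5, 1]].

P = [[1, 2], [4, 3], [-5, 1]]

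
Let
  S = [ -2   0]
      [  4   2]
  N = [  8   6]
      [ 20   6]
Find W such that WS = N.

W = [[2, 3], [-4, 3]]

Right-multiplying both sides by S⁻¹ gives W = NS⁻¹.
det S = -4, so S⁻¹ = [[-1/2, 0], [1, 1/2]].
W = NS⁻¹ = [[8, 6], [20, 6]] · [[-1/2, 0], [1, 1/2]] = [[2, 3], [-4, 3]].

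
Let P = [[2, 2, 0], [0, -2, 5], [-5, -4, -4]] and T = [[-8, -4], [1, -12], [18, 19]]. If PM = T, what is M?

Left-multiplying both sides by P⁻¹ gives M = P⁻¹T.
P has determinant 6; P⁻¹ = [[14/3, 4/3, 5/3], [-25/6, -4/3, -5/3], [-5/3, -1/3, -2/3]].
M = P⁻¹T = [[14/3, 4/3, 5/3], [-25/6, -4/3, -5/3], [-5/3, -1/3, -2/3]] · [[-8, -4], [1, -12], [18, 19]] = [[-6, -3], [2, 1], [1, -2]].

M = [[-6, -3], [2, 1], [1, -2]]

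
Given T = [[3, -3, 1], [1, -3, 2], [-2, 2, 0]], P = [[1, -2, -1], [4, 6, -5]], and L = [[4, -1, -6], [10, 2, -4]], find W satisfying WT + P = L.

W = [[-1, -2, -4], [3, -1, 1]]

WT = L − P = [[3, 1, -5], [6, -4, 1]].
Since T sits to the right of W, W = (L − P)T⁻¹.
det T = -4; the adjugate gives T⁻¹ = [[1, -1/2, 3/4], [1, -1/2, 5/4], [1, 0, 3/2]].
W = (L − P)T⁻¹ = [[-1, -2, -4], [3, -1, 1]].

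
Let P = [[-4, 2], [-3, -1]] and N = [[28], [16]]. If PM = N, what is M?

Left-multiplying both sides by P⁻¹ gives M = P⁻¹N.
det P = 10, so P⁻¹ = [[-1/10, -1/5], [3/10, -2/5]].
M = P⁻¹N = [[-1/10, -1/5], [3/10, -2/5]] · [[28], [16]] = [[-6], [2]].

M = [[-6], [2]]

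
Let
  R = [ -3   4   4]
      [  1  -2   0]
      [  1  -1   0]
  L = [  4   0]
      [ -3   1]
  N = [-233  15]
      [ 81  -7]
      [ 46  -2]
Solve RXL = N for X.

X = R⁻¹NL⁻¹ (apply R⁻¹ on the left and L⁻¹ on the right).
det R = 4; the adjugate gives R⁻¹ = [[0, -1, 2], [0, -1, 1], [1/4, 1/4, 1/2]].
det L = 4; the adjugate gives L⁻¹ = [[1/4, 0], [3/4, 1]].
R⁻¹N = [[11, 3], [-35, 5], [-15, 1]].
X = (R⁻¹N)L⁻¹ = [[5, 3], [-5, 5], [-3, 1]].

X = [[5, 3], [-5, 5], [-3, 1]]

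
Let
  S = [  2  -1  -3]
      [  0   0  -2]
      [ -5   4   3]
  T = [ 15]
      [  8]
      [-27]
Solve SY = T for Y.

S is on the left of Y, so left-multiply by S⁻¹: Y = S⁻¹T.
det S = 6; the adjugate gives S⁻¹ = [[4/3, -3/2, 1/3], [5/3, -3/2, 2/3], [0, -1/2, 0]].
Y = S⁻¹T = [[4/3, -3/2, 1/3], [5/3, -3/2, 2/3], [0, -1/2, 0]] · [[15], [8], [-27]] = [[-1], [-5], [-4]].

Y = [[-1], [-5], [-4]]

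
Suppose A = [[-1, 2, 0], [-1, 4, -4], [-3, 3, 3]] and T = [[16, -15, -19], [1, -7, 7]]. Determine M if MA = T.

M = [[-2, 1, -5], [-3, -1, 1]]

A is on the right of M, so right-multiply by A⁻¹: M = TA⁻¹.
det A = 6; the adjugate gives A⁻¹ = [[4, -1, -4/3], [5/2, -1/2, -2/3], [3/2, -1/2, -1/3]].
M = TA⁻¹ = [[16, -15, -19], [1, -7, 7]] · [[4, -1, -4/3], [5/2, -1/2, -2/3], [3/2, -1/2, -1/3]] = [[-2, 1, -5], [-3, -1, 1]].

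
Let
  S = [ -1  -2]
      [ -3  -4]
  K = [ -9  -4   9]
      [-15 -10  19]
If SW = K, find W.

W = [[-3, 2, -1], [6, 1, -4]]

S is on the left of W, so left-multiply by S⁻¹: W = S⁻¹K.
det S = -2, so S⁻¹ = [[2, -1], [-3/2, 1/2]].
W = S⁻¹K = [[2, -1], [-3/2, 1/2]] · [[-9, -4, 9], [-15, -10, 19]] = [[-3, 2, -1], [6, 1, -4]].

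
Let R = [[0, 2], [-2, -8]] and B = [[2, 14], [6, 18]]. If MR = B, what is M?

Right-multiplying both sides by R⁻¹ gives M = BR⁻¹.
R has determinant 4; R⁻¹ = [[-2, -1/2], [1/2, 0]].
M = BR⁻¹ = [[2, 14], [6, 18]] · [[-2, -1/2], [1/2, 0]] = [[3, -1], [-3, -3]].

M = [[3, -1], [-3, -3]]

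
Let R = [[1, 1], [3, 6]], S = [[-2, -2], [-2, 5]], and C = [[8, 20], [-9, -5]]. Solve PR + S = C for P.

PR = C − S = [[10, 22], [-7, -10]].
Right-multiplying both sides by R⁻¹ gives P = (C − S)R⁻¹.
det R = 3; the adjugate gives R⁻¹ = [[2, -1/3], [-1, 1/3]].
P = (C − S)R⁻¹ = [[-2, 4], [-4, -1]].

P = [[-2, 4], [-4, -1]]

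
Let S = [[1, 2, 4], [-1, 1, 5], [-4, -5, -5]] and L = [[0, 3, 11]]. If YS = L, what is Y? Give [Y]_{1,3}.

1

S is on the right of Y, so right-multiply by S⁻¹: Y = LS⁻¹.
det S = 6, so S⁻¹ = [[10/3, -5/3, 1], [-25/6, 11/6, -3/2], [3/2, -1/2, 1/2]].
Y = LS⁻¹ = [[0, 3, 11]] · [[10/3, -5/3, 1], [-25/6, 11/6, -3/2], [3/2, -1/2, 1/2]] = [[4, 0, 1]].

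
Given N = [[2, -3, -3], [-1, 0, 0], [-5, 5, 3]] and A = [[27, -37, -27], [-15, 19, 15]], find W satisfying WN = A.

W = [[4, 6, -5], [-3, -1, 2]]

Right-multiplying both sides by N⁻¹ gives W = AN⁻¹.
N has determinant 6; N⁻¹ = [[0, -1, 0], [1/2, -3/2, 1/2], [-5/6, 5/6, -1/2]].
W = AN⁻¹ = [[27, -37, -27], [-15, 19, 15]] · [[0, -1, 0], [1/2, -3/2, 1/2], [-5/6, 5/6, -1/2]] = [[4, 6, -5], [-3, -1, 2]].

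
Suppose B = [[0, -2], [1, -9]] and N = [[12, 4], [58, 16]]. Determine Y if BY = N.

Left-multiplying both sides by B⁻¹ gives Y = B⁻¹N.
B has determinant 2; B⁻¹ = [[-9/2, 1], [-1/2, 0]].
Y = B⁻¹N = [[-9/2, 1], [-1/2, 0]] · [[12, 4], [58, 16]] = [[4, -2], [-6, -2]].

Y = [[4, -2], [-6, -2]]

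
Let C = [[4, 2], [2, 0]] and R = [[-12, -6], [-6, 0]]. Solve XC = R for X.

X = [[-3, 0], [0, -3]]

C is on the right of X, so right-multiply by C⁻¹: X = RC⁻¹.
det C = -4, so C⁻¹ = [[0, 1/2], [1/2, -1]].
X = RC⁻¹ = [[-12, -6], [-6, 0]] · [[0, 1/2], [1/2, -1]] = [[-3, 0], [0, -3]].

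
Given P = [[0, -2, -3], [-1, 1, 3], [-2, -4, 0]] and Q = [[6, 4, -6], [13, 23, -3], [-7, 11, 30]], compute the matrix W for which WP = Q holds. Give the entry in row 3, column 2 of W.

5

Right-multiplying both sides by P⁻¹ gives W = QP⁻¹.
det P = -6; the adjugate gives P⁻¹ = [[-2, -2, 1/2], [1, 1, -1/2], [-1, -2/3, 1/3]].
W = QP⁻¹ = [[6, 4, -6], [13, 23, -3], [-7, 11, 30]] · [[-2, -2, 1/2], [1, 1, -1/2], [-1, -2/3, 1/3]] = [[-2, -4, -1], [0, -1, -6], [-5, 5, 1]].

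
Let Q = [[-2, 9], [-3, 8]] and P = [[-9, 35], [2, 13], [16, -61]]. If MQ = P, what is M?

M = [[3, 1], [5, -4], [-5, -2]]

Since Q sits to the right of M, M = PQ⁻¹.
det Q = 11; the adjugate gives Q⁻¹ = [[8/11, -9/11], [3/11, -2/11]].
M = PQ⁻¹ = [[-9, 35], [2, 13], [16, -61]] · [[8/11, -9/11], [3/11, -2/11]] = [[3, 1], [5, -4], [-5, -2]].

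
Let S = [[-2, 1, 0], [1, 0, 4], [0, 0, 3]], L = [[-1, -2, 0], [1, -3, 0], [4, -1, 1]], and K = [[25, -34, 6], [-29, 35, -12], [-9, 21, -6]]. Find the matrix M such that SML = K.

M = [[0, -1, -4], [5, 4, -2], [-4, 1, -2]]

Isolating M: multiply by S⁻¹ from the left and L⁻¹ from the right, so M = S⁻¹KL⁻¹.
det S = -3; the adjugate gives S⁻¹ = [[0, 1, -4/3], [1, 2, -8/3], [0, 0, 1/3]].
L has determinant 5; L⁻¹ = [[-3/5, 2/5, 0], [-1/5, -1/5, 0], [11/5, -9/5, 1]].
S⁻¹K = [[-17, 7, -4], [-9, -20, -2], [-3, 7, -2]].
M = (S⁻¹K)L⁻¹ = [[0, -1, -4], [5, 4, -2], [-4, 1, -2]].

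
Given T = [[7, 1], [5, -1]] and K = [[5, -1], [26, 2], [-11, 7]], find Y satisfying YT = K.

Y = [[0, 1], [3, 1], [2, -5]]

Since T sits to the right of Y, Y = KT⁻¹.
det T = -12, so T⁻¹ = [[1/12, 1/12], [5/12, -7/12]].
Y = KT⁻¹ = [[5, -1], [26, 2], [-11, 7]] · [[1/12, 1/12], [5/12, -7/12]] = [[0, 1], [3, 1], [2, -5]].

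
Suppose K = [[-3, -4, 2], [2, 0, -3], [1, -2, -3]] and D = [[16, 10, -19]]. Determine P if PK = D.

K is on the right of P, so right-multiply by K⁻¹: P = DK⁻¹.
det K = -2, so K⁻¹ = [[3, 8, -6], [-3/2, -7/2, 5/2], [2, 5, -4]].
P = DK⁻¹ = [[16, 10, -19]] · [[3, 8, -6], [-3/2, -7/2, 5/2], [2, 5, -4]] = [[-5, -2, 5]].

P = [[-5, -2, 5]]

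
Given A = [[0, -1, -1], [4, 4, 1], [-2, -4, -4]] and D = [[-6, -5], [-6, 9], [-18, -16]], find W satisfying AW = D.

W = [[-3, -2], [0, 4], [6, 1]]

Since A multiplies W on the left, W = A⁻¹D.
det A = -6, so A⁻¹ = [[2, 0, -1/2], [-7/3, 1/3, 2/3], [4/3, -1/3, -2/3]].
W = A⁻¹D = [[2, 0, -1/2], [-7/3, 1/3, 2/3], [4/3, -1/3, -2/3]] · [[-6, -5], [-6, 9], [-18, -16]] = [[-3, -2], [0, 4], [6, 1]].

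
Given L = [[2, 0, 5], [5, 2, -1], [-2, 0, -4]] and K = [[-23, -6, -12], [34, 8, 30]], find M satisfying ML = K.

M = [[1, -3, 5], [6, 4, -1]]

Right-multiplying both sides by L⁻¹ gives M = KL⁻¹.
det L = 4; the adjugate gives L⁻¹ = [[-2, 0, -5/2], [11/2, 1/2, 27/4], [1, 0, 1]].
M = KL⁻¹ = [[-23, -6, -12], [34, 8, 30]] · [[-2, 0, -5/2], [11/2, 1/2, 27/4], [1, 0, 1]] = [[1, -3, 5], [6, 4, -1]].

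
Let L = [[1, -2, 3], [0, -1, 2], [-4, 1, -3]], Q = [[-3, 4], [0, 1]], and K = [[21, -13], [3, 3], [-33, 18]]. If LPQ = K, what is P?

P = L⁻¹KQ⁻¹ (apply L⁻¹ on the left and Q⁻¹ on the right).
det L = 5, so L⁻¹ = [[1/5, -3/5, -1/5], [-8/5, 9/5, -2/5], [-4/5, 7/5, -1/5]].
det Q = -3; the adjugate gives Q⁻¹ = [[-1/3, 4/3], [0, 1]].
L⁻¹K = [[9, -8], [-15, 19], [-6, 11]].
P = (L⁻¹K)Q⁻¹ = [[-3, 4], [5, -1], [2, 3]].

P = [[-3, 4], [5, -1], [2, 3]]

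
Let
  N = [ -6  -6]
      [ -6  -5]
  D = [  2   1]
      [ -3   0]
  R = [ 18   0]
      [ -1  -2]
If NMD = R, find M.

M = [[2, -4], [-2, 5]]

Isolating M: multiply by N⁻¹ from the left and D⁻¹ from the right, so M = N⁻¹RD⁻¹.
det N = -6; the adjugate gives N⁻¹ = [[5/6, -1], [-1, 1]].
det D = 3; the adjugate gives D⁻¹ = [[0, -1/3], [1, 2/3]].
N⁻¹R = [[16, 2], [-19, -2]].
M = (N⁻¹R)D⁻¹ = [[2, -4], [-2, 5]].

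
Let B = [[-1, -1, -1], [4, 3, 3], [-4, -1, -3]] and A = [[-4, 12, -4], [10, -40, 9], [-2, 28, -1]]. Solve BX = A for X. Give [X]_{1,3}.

-3

B is on the left of X, so left-multiply by B⁻¹: X = B⁻¹A.
det B = -2; the adjugate gives B⁻¹ = [[3, 1, 0], [0, 1/2, 1/2], [-4, -3/2, -1/2]].
X = B⁻¹A = [[3, 1, 0], [0, 1/2, 1/2], [-4, -3/2, -1/2]] · [[-4, 12, -4], [10, -40, 9], [-2, 28, -1]] = [[-2, -4, -3], [4, -6, 4], [2, -2, 3]].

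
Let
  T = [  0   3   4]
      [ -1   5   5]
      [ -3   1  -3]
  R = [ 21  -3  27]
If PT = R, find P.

T is on the right of P, so right-multiply by T⁻¹: P = RT⁻¹.
T has determinant 2; T⁻¹ = [[-10, 13/2, -5/2], [-9, 6, -2], [7, -9/2, 3/2]].
P = RT⁻¹ = [[21, -3, 27]] · [[-10, 13/2, -5/2], [-9, 6, -2], [7, -9/2, 3/2]] = [[6, -3, -6]].

P = [[6, -3, -6]]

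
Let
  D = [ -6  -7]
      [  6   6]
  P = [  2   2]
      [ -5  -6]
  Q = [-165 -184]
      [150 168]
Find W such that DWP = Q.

W = [[0, -2], [5, -1]]

Isolating W: multiply by D⁻¹ from the left and P⁻¹ from the right, so W = D⁻¹QP⁻¹.
D has determinant 6; D⁻¹ = [[1, 7/6], [-1, -1]].
det P = -2, so P⁻¹ = [[3, 1], [-5/2, -1]].
D⁻¹Q = [[10, 12], [15, 16]].
W = (D⁻¹Q)P⁻¹ = [[0, -2], [5, -1]].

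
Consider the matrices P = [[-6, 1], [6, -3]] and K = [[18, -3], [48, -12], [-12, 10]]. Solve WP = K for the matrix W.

W = [[-3, 0], [-6, 2], [-2, -4]]

Right-multiplying both sides by P⁻¹ gives W = KP⁻¹.
det P = 12; the adjugate gives P⁻¹ = [[-1/4, -1/12], [-1/2, -1/2]].
W = KP⁻¹ = [[18, -3], [48, -12], [-12, 10]] · [[-1/4, -1/12], [-1/2, -1/2]] = [[-3, 0], [-6, 2], [-2, -4]].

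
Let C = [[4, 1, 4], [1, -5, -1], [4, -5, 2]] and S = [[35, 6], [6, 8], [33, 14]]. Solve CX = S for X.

Since C multiplies X on the left, X = C⁻¹S.
det C = -6, so C⁻¹ = [[5/2, 11/3, -19/6], [1, 4/3, -4/3], [-5/2, -4, 7/2]].
X = C⁻¹S = [[5/2, 11/3, -19/6], [1, 4/3, -4/3], [-5/2, -4, 7/2]] · [[35, 6], [6, 8], [33, 14]] = [[5, 0], [-1, -2], [4, 2]].

X = [[5, 0], [-1, -2], [4, 2]]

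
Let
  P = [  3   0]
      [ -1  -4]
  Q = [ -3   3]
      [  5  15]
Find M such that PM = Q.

Since P multiplies M on the left, M = P⁻¹Q.
det P = -12; the adjugate gives P⁻¹ = [[1/3, 0], [-1/12, -1/4]].
M = P⁻¹Q = [[1/3, 0], [-1/12, -1/4]] · [[-3, 3], [5, 15]] = [[-1, 1], [-1, -4]].

M = [[-1, 1], [-1, -4]]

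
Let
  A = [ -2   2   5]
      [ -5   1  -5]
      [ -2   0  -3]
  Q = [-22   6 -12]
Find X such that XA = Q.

X = [[2, 2, 4]]

A is on the right of X, so right-multiply by A⁻¹: X = QA⁻¹.
det A = 6, so A⁻¹ = [[-1/2, 1, -5/2], [-5/6, 8/3, -35/6], [1/3, -2/3, 4/3]].
X = QA⁻¹ = [[-22, 6, -12]] · [[-1/2, 1, -5/2], [-5/6, 8/3, -35/6], [1/3, -2/3, 4/3]] = [[2, 2, 4]].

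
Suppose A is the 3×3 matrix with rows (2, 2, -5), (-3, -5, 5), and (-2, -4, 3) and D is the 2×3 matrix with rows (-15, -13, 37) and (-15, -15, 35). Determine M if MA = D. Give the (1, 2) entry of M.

5

Right-multiplying both sides by A⁻¹ gives M = DA⁻¹.
A has determinant -2; A⁻¹ = [[-5/2, -7, 15/2], [1/2, 2, -5/2], [-1, -2, 2]].
M = DA⁻¹ = [[-15, -13, 37], [-15, -15, 35]] · [[-5/2, -7, 15/2], [1/2, 2, -5/2], [-1, -2, 2]] = [[-6, 5, -6], [-5, 5, -5]].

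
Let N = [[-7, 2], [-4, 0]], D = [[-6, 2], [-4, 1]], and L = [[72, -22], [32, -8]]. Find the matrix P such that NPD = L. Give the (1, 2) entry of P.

P = N⁻¹LD⁻¹ (apply N⁻¹ on the left and D⁻¹ on the right).
det N = 8, so N⁻¹ = [[0, -1/4], [1/2, -7/8]].
det D = 2; the adjugate gives D⁻¹ = [[1/2, -1], [2, -3]].
N⁻¹L = [[-8, 2], [8, -4]].
P = (N⁻¹L)D⁻¹ = [[0, 2], [-4, 4]].

2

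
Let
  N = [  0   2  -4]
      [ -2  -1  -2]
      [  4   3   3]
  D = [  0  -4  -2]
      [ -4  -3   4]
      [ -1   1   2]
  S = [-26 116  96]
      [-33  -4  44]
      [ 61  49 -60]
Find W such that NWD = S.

W = [[0, -2, 1], [-5, -1, 1], [4, -1, -4]]

Isolating W: multiply by N⁻¹ from the left and D⁻¹ from the right, so W = N⁻¹SD⁻¹.
N has determinant 4; N⁻¹ = [[3/4, -9/2, -2], [-1/2, 4, 2], [-1/2, 2, 1]].
D has determinant -2; D⁻¹ = [[5, -3, 11], [-2, 1, -4], [7/2, -2, 8]].
N⁻¹S = [[7, 7, -6], [3, 24, 8], [8, -17, -20]].
W = (N⁻¹S)D⁻¹ = [[0, -2, 1], [-5, -1, 1], [4, -1, -4]].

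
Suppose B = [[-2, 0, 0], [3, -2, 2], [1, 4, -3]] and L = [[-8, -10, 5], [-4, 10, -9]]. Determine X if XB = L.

X = [[-6, -5, -5], [-2, -3, 1]]

B is on the right of X, so right-multiply by B⁻¹: X = LB⁻¹.
det B = 4, so B⁻¹ = [[-1/2, 0, 0], [11/4, 3/2, 1], [7/2, 2, 1]].
X = LB⁻¹ = [[-8, -10, 5], [-4, 10, -9]] · [[-1/2, 0, 0], [11/4, 3/2, 1], [7/2, 2, 1]] = [[-6, -5, -5], [-2, -3, 1]].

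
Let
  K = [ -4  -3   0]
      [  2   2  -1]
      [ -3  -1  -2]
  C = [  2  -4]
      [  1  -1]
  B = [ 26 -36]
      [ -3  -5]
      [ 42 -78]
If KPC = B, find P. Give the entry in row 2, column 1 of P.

5

Left-multiply by K⁻¹ and right-multiply by C⁻¹: P = K⁻¹BC⁻¹.
K has determinant -1; K⁻¹ = [[5, 6, -3], [-7, -8, 4], [-4, -5, 2]].
det C = 2; the adjugate gives C⁻¹ = [[-1/2, 2], [-1/2, 1]].
K⁻¹B = [[-14, 24], [10, -20], [-5, 13]].
P = (K⁻¹B)C⁻¹ = [[-5, -4], [5, 0], [-4, 3]].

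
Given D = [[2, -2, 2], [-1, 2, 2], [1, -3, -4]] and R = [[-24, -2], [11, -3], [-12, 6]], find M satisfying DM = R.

Since D multiplies M on the left, M = D⁻¹R.
det D = 2; the adjugate gives D⁻¹ = [[-1, -7, -4], [-1, -5, -3], [1/2, 2, 1]].
M = D⁻¹R = [[-1, -7, -4], [-1, -5, -3], [1/2, 2, 1]] · [[-24, -2], [11, -3], [-12, 6]] = [[-5, -1], [5, -1], [-2, -1]].

M = [[-5, -1], [5, -1], [-2, -1]]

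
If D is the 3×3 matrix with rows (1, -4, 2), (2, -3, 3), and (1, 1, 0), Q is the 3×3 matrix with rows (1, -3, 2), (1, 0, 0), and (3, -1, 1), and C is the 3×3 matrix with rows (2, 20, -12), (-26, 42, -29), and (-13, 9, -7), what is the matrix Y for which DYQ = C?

Isolating Y: multiply by D⁻¹ from the left and Q⁻¹ from the right, so Y = D⁻¹CQ⁻¹.
det D = -5; the adjugate gives D⁻¹ = [[3/5, -2/5, 6/5], [-3/5, 2/5, -1/5], [-1, 1, -1]].
det Q = 1; the adjugate gives Q⁻¹ = [[0, 1, 0], [-1, -5, 2], [-1, -8, 3]].
D⁻¹C = [[-4, 6, -4], [-9, 3, -3], [-15, 13, -10]].
Y = (D⁻¹C)Q⁻¹ = [[-2, -2, 0], [0, 0, -3], [-3, 0, -4]].

Y = [[-2, -2, 0], [0, 0, -3], [-3, 0, -4]]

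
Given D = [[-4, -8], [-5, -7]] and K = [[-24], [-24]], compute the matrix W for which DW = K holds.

Left-multiplying both sides by D⁻¹ gives W = D⁻¹K.
det D = -12, so D⁻¹ = [[7/12, -2/3], [-5/12, 1/3]].
W = D⁻¹K = [[7/12, -2/3], [-5/12, 1/3]] · [[-24], [-24]] = [[2], [2]].

W = [[2], [2]]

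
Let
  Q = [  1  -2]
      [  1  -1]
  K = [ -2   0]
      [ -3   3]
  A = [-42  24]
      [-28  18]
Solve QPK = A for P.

P = [[1, 4], [-4, -2]]

Left-multiply by Q⁻¹ and right-multiply by K⁻¹: P = Q⁻¹AK⁻¹.
det Q = 1, so Q⁻¹ = [[-1, 2], [-1, 1]].
det K = -6, so K⁻¹ = [[-1/2, 0], [-1/2, 1/3]].
Q⁻¹A = [[-14, 12], [14, -6]].
P = (Q⁻¹A)K⁻¹ = [[1, 4], [-4, -2]].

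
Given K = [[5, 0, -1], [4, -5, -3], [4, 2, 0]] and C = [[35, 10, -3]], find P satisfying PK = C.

P = [[3, 0, 5]]

Right-multiplying both sides by K⁻¹ gives P = CK⁻¹.
det K = 2, so K⁻¹ = [[3, -1, -5/2], [-6, 2, 11/2], [14, -5, -25/2]].
P = CK⁻¹ = [[35, 10, -3]] · [[3, -1, -5/2], [-6, 2, 11/2], [14, -5, -25/2]] = [[3, 0, 5]].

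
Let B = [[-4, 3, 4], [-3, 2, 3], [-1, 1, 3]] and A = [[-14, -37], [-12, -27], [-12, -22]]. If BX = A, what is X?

Since B multiplies X on the left, X = B⁻¹A.
det B = 2; the adjugate gives B⁻¹ = [[3/2, -5/2, 1/2], [3, -4, 0], [-1/2, 1/2, 1/2]].
X = B⁻¹A = [[3/2, -5/2, 1/2], [3, -4, 0], [-1/2, 1/2, 1/2]] · [[-14, -37], [-12, -27], [-12, -22]] = [[3, 1], [6, -3], [-5, -6]].

X = [[3, 1], [6, -3], [-5, -6]]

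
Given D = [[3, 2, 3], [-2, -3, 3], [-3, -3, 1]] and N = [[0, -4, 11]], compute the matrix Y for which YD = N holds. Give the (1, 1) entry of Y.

D is on the right of Y, so right-multiply by D⁻¹: Y = ND⁻¹.
det D = -5; the adjugate gives D⁻¹ = [[-6/5, 11/5, -3], [7/5, -12/5, 3], [3/5, -3/5, 1]].
Y = ND⁻¹ = [[0, -4, 11]] · [[-6/5, 11/5, -3], [7/5, -12/5, 3], [3/5, -3/5, 1]] = [[1, 3, -1]].

1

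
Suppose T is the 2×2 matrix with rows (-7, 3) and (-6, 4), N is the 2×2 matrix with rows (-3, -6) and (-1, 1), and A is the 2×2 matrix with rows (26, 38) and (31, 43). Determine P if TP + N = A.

P = [[-2, -5], [5, 3]]

TP = A − N = [[29, 44], [32, 42]].
T is on the left of P, so left-multiply by T⁻¹: P = T⁻¹(A − N).
det T = -10, so T⁻¹ = [[-2/5, 3/10], [-3/5, 7/10]].
P = T⁻¹(A − N) = [[-2, -5], [5, 3]].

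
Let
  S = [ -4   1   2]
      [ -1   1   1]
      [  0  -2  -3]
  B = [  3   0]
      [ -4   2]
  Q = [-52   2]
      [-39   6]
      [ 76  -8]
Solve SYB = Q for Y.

Y = S⁻¹QB⁻¹ (apply S⁻¹ on the left and B⁻¹ on the right).
det S = 5, so S⁻¹ = [[-1/5, -1/5, -1/5], [-3/5, 12/5, 2/5], [2/5, -8/5, -3/5]].
B has determinant 6; B⁻¹ = [[1/3, 0], [2/3, 1/2]].
S⁻¹Q = [[3, 0], [-32, 10], [-4, -4]].
Y = (S⁻¹Q)B⁻¹ = [[1, 0], [-4, 5], [-4, -2]].

Y = [[1, 0], [-4, 5], [-4, -2]]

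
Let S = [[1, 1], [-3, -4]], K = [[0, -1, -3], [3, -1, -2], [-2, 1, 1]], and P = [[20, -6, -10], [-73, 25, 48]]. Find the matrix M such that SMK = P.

M = [[-4, 1, -2], [3, 5, 1]]

M = S⁻¹PK⁻¹ (apply S⁻¹ on the left and K⁻¹ on the right).
det S = -1, so S⁻¹ = [[4, 1], [-3, -1]].
K has determinant -4; K⁻¹ = [[-1/4, 1/2, 1/4], [-1/4, 3/2, 9/4], [-1/4, -1/2, -3/4]].
S⁻¹P = [[7, 1, 8], [13, -7, -18]].
M = (S⁻¹P)K⁻¹ = [[-4, 1, -2], [3, 5, 1]].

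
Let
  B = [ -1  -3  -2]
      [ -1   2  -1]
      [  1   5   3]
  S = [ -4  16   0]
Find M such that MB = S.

Right-multiplying both sides by B⁻¹ gives M = SB⁻¹.
det B = -3; the adjugate gives B⁻¹ = [[-11/3, 1/3, -7/3], [-2/3, 1/3, -1/3], [7/3, -2/3, 5/3]].
M = SB⁻¹ = [[-4, 16, 0]] · [[-11/3, 1/3, -7/3], [-2/3, 1/3, -1/3], [7/3, -2/3, 5/3]] = [[4, 4, 4]].

M = [[4, 4, 4]]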